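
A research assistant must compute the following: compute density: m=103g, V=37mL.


ρ = mass/volume
= 103/37
= 2.784 g/mL

2.784 g/mL


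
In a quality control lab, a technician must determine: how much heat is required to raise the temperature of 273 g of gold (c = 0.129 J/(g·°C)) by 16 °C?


q = mcΔT = 273 × 0.129 × 16
= 563.47 J

563.47 J


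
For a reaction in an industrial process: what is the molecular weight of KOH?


M(KOH) = 1×39.1 + 1×16.0 + 1×1.008
= 39.1 + 16.0 + 1.01
= 56.11 g/mol

56.11 g/mol


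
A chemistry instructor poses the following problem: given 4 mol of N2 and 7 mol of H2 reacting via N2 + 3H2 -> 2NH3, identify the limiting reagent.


Mole ratio available / coefficient:
  N2: 4/1 = 4.000
  H2: 7/3 = 2.333
Smaller ratio is limiting.

H2


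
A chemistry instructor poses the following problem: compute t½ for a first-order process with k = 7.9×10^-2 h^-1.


t½ = ln2/k = 0.693147/(7.9×10^-2 h^-1)
= 8.774 h

8.774 h


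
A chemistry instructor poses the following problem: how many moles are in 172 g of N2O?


M(N2O) = 44.02 g/mol
n = mass/M = 172/44.02 = 3.9073 mol

3.9073 mol


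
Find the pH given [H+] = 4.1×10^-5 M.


pH = -log10([H+]) = -log10(4.1×10^-5)
= 5 - log10(4.1)
= 5 - 0.61
= 4.39

4.39


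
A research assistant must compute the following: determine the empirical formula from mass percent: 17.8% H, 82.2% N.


Assume 100 g sample. Moles of each element:
  H: 17.8/1.008 = 17.659 mol
  N: 82.2/14.01 = 5.867 mol
Divide by smallest (5.867):
  H: 17.659/5.867 = 3.01
  N: 5.867/5.867 = 1.0
Empirical formula: NH3

NH3


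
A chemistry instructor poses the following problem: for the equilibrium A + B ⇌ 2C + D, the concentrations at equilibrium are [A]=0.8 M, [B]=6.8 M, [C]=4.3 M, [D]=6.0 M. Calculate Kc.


Kc = [C]^2[D]/([A][B])
= (4.3^2 × 6.0^1)/(0.8^1 × 6.8^1)
= 110.94/5.44
= 20.39

20.39


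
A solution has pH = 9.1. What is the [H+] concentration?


[H+] = 10^(-pH) = 10^(-9.1)
= 7.94×10^-10 M

7.94×10^-10 M


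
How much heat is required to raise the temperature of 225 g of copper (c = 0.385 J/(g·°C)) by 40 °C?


q = mcΔT = 225 × 0.385 × 40
= 3465.00 J

3465.00 J


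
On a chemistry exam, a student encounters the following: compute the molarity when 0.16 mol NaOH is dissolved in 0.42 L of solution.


M = n/V = 0.16/0.42 = 0.381 mol/L

0.381 M


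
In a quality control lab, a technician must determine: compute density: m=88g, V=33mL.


ρ = mass/volume
= 88/33
= 2.667 g/mL

2.667 g/mL


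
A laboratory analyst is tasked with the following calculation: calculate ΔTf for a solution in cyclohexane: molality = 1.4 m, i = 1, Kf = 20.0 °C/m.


ΔTf = Kf × m × i
= 20.0 × 1.4 × 1
= 28.0 °C

28.0 °C


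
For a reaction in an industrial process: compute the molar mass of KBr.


M(KBr) = 1×39.1 + 1×79.9
= 39.1 + 79.9
= 119.0 g/mol

119.0 g/mol


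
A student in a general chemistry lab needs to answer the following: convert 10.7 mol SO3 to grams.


M(SO3) = 80.07 g/mol
mass = n × M = 10.7 × 80.07 = 856.75 g

856.75 g


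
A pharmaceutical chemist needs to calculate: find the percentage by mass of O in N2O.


M(N2O) = 2×14.01 + 1×16.0 = 44.02 g/mol
Mass of O = 1 × 16.0 = 16.00 g/mol
% O = 16.00/44.02 × 100 = 36.35%

36.35%


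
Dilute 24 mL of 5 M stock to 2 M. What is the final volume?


C1V1 = C2V2
5 × 24 = 2 × V2
V2 = 120/2 = 60.0 mL

60.0 mL


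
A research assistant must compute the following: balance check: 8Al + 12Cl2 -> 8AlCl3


Equation: 8Al + 12Cl2 -> 8AlCl3
Check atoms: Al: 8=8, Cl: 24=24
Balanced

Yes, balanced


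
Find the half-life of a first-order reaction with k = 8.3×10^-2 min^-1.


t½ = ln2/k = 0.693147/(8.3×10^-2 min^-1)
= 8.351 min

8.351 min


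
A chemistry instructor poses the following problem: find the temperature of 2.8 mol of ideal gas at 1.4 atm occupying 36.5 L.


PV = nRT  (R = 0.08206 L·atm/(mol·K))
T = PV/(nR) = 1.4×36.5/(2.8×0.08206)
= 51.10/0.229768
= 222.40 K

222.40 K


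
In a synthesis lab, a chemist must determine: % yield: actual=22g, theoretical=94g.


% yield = actual/theoretical × 100
= 22/94 × 100
= 23.4%

23.4%


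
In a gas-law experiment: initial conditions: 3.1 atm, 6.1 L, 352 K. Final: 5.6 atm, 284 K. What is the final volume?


P1V1/T1 = P2V2/T2
V2 = P1V1T2/(T1P2)
= 3.1×6.1×284/(352×5.6)
= 2.724 L

2.724 L


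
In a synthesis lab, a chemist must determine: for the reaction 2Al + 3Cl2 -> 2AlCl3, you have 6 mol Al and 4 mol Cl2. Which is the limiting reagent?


Mole ratio available / coefficient:
  Al: 6/2 = 3.000
  Cl2: 4/3 = 1.333
Smaller ratio is limiting.

Cl2


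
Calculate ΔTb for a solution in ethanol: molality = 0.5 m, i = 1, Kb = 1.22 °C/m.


ΔTb = Kb × m × i
= 1.22 × 0.5 × 1
= 0.61 °C

0.61 °C


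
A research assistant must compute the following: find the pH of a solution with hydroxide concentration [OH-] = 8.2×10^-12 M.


pOH = -log10([OH-]) = -log10(8.2×10^-12)
= 12 - log10(8.2) = 11.09
pH = 14 - pOH = 14 - 11.09 = 2.91

2.91


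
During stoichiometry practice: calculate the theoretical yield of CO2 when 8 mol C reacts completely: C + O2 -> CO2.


Mole ratio CO2:C = 1:1
n(CO2) = 8 × 1/1 = 8.000 mol
mass = 8.000 × 44.01 = 352.08 g

352.08 g


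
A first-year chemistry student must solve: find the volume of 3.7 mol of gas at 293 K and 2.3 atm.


PV = nRT  (R = 0.08206 L·atm/(mol·K))
V = nRT/P = 3.7×0.08206×293/2.3
= 38.679 L

38.679 L


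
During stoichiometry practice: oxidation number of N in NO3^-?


x + 3(-2) = -1, so x = +5
Oxidation number: +5

+5


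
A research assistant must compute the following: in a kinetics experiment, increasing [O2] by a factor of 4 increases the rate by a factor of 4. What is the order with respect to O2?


rate ∝ [O2]^n
4^n = 4 → n = 1
Order in O2: 1

1


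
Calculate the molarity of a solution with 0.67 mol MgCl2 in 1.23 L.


M = n/V = 0.67/1.23 = 0.545 mol/L

0.545 M


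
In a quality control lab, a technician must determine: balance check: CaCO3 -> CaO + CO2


Equation: CaCO3 -> CaO + CO2
Check atoms: C: 1=1, Ca: 1=1, O: 3=3
Balanced

Yes, balanced


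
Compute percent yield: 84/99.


% yield = actual/theoretical × 100
= 84/99 × 100
= 84.85%

84.85%


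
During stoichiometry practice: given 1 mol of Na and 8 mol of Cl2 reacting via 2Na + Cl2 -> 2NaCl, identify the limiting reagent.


Mole ratio available / coefficient:
  Na: 1/2 = 0.500
  Cl2: 8/1 = 8.000
Smaller ratio is limiting.

Na


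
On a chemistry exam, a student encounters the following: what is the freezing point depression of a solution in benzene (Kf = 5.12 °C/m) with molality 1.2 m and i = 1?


ΔTf = Kf × m × i
= 5.12 × 1.2 × 1
= 6.144 °C

6.144 °C


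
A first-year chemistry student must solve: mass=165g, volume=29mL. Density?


ρ = mass/volume
= 165/29
= 5.69 g/mL

5.69 g/mL


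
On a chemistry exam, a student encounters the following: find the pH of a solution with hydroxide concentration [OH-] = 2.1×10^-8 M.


pOH = -log10([OH-]) = -log10(2.1×10^-8)
= 8 - log10(2.1) = 7.68
pH = 14 - pOH = 14 - 7.68 = 6.32

6.32


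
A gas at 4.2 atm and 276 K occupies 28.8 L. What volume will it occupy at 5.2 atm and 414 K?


P1V1/T1 = P2V2/T2
V2 = P1V1T2/(T1P2)
= 4.2×28.8×414/(276×5.2)
= 34.892 L

34.892 L


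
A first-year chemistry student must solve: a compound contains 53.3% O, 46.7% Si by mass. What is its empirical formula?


Assume 100 g sample. Moles of each element:
  O: 53.3/16.0 = 3.331 mol
  Si: 46.7/28.09 = 1.663 mol
Divide by smallest (1.663):
  O: 3.331/1.663 = 2.0
  Si: 1.663/1.663 = 1.0
Empirical formula: SiO2

SiO2


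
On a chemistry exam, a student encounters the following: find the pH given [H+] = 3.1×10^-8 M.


pH = -log10([H+]) = -log10(3.1×10^-8)
= 8 - log10(3.1)
= 8 - 0.49
= 7.51

7.51


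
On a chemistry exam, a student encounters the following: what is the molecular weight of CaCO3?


M(CaCO3) = 1×40.08 + 1×12.01 + 3×16.0
= 40.08 + 12.01 + 48.0
= 100.09 g/mol

100.09 g/mol


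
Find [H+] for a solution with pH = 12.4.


[H+] = 10^(-pH) = 10^(-12.4)
= 3.98×10^-13 M

3.98×10^-13 M


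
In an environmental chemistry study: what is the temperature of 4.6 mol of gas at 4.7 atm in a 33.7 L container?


PV = nRT  (R = 0.08206 L·atm/(mol·K))
T = PV/(nR) = 4.7×33.7/(4.6×0.08206)
= 158.39/0.377476
= 419.60 K

419.60 K


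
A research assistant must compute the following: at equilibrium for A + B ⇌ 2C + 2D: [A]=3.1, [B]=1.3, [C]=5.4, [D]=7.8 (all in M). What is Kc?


Kc = [C]^2[D]^2/([A][B])
= (5.4^2 × 7.8^2)/(3.1^1 × 1.3^1)
= 1774.0944/4.03
= 440.2

440.2


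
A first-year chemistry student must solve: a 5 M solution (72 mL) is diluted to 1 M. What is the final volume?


C1V1 = C2V2
5 × 72 = 1 × V2
V2 = 360/1 = 360.0 mL

360.0 mL


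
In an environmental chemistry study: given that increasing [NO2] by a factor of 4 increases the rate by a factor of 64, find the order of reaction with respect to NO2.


rate ∝ [NO2]^n
4^n = 64 → n = 3
Order in NO2: 3

3


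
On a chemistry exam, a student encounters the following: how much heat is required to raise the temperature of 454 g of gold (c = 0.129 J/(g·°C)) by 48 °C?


q = mcΔT = 454 × 0.129 × 48
= 2811.17 J

2811.17 J


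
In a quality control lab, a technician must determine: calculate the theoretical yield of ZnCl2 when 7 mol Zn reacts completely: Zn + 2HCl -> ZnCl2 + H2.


Mole ratio ZnCl2:Zn = 1:1
n(ZnCl2) = 7 × 1/1 = 7.000 mol
mass = 7.000 × 136.28 = 953.96 g

953.96 g


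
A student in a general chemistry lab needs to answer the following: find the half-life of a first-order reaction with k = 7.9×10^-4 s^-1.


t½ = ln2/k = 0.693147/(7.9×10^-4 s^-1)
= 877.4 s

877.4 s


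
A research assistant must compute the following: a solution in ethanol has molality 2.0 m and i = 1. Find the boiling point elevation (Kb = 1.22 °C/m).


ΔTb = Kb × m × i
= 1.22 × 2.0 × 1
= 2.44 °C

2.44 °C


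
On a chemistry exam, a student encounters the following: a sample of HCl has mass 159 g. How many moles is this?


M(HCl) = 36.46 g/mol
n = mass/M = 159/36.46 = 4.3609 mol

4.3609 mol


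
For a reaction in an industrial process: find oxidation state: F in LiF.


F is always -1
Oxidation number: -1

-1


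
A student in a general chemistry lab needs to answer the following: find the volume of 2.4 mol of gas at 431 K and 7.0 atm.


PV = nRT  (R = 0.08206 L·atm/(mol·K))
V = nRT/P = 2.4×0.08206×431/7.0
= 12.126 L

12.126 L


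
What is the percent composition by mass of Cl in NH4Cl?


M(NH4Cl) = 1×14.01 + 4×1.008 + 1×35.45 = 53.492 g/mol
Mass of Cl = 1 × 35.45 = 35.45 g/mol
% Cl = 35.45/53.492 × 100 = 66.27%

66.27%


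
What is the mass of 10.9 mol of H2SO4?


M(H2SO4) = 98.09 g/mol
mass = n × M = 10.9 × 98.09 = 1069.18 g

1069.18 g


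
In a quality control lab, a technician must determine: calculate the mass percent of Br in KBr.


M(KBr) = 1×39.1 + 1×79.9 = 119.00 g/mol
Mass of Br = 1 × 79.9 = 79.90 g/mol
% Br = 79.90/119.00 × 100 = 67.14%

67.14%


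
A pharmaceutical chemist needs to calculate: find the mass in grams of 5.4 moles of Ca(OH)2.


M(Ca(OH)2) = 74.1 g/mol
mass = n × M = 5.4 × 74.1 = 400.14 g

400.14 g


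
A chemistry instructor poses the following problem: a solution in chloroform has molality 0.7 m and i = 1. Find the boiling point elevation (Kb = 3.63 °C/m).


ΔTb = Kb × m × i
= 3.63 × 0.7 × 1
= 2.541 °C

2.541 °C


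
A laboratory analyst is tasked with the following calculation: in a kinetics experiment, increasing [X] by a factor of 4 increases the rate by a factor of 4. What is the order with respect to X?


rate ∝ [X]^n
4^n = 4 → n = 1
Order in X: 1

1


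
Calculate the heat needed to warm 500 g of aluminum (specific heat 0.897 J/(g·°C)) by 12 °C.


q = mcΔT = 500 × 0.897 × 12
= 5382.00 J

5382.00 J


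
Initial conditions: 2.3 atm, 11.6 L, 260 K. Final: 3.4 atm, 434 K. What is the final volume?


P1V1/T1 = P2V2/T2
V2 = P1V1T2/(T1P2)
= 2.3×11.6×434/(260×3.4)
= 13.099 L

13.099 L


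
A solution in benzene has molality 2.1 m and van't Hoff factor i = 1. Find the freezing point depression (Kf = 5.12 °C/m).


ΔTf = Kf × m × i
= 5.12 × 2.1 × 1
= 10.752 °C

10.752 °C


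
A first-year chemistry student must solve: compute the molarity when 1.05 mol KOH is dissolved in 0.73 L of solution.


M = n/V = 1.05/0.73 = 1.438 mol/L

1.438 M


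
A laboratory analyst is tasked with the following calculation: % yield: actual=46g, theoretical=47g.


% yield = actual/theoretical × 100
= 46/47 × 100
= 97.87%

97.87%


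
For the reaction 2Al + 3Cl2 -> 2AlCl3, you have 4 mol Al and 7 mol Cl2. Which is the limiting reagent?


Mole ratio available / coefficient:
  Al: 4/2 = 2.000
  Cl2: 7/3 = 2.333
Smaller ratio is limiting.

Al


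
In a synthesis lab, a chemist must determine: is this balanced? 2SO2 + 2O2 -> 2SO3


Equation: 2SO2 + 2O2 -> 2SO3
Check atoms: O: 8≠6, S: 2=2
Not balanced

No, not balanced


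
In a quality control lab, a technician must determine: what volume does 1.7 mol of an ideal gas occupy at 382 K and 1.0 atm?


PV = nRT  (R = 0.08206 L·atm/(mol·K))
V = nRT/P = 1.7×0.08206×382/1.0
= 53.29 L

53.29 L


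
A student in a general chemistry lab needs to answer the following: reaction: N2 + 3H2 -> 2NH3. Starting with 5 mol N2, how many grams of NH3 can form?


Mole ratio NH3:N2 = 2:1
n(NH3) = 5 × 2/1 = 10.000 mol
mass = 10.000 × 17.03 = 170.3 g

170.3 g


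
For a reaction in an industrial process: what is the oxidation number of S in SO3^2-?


x + 3(-2) = -2, so x = +4
Oxidation number: +4

+4


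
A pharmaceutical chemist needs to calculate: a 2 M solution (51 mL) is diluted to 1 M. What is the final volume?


C1V1 = C2V2
2 × 51 = 1 × V2
V2 = 102/1 = 102.0 mL

102.0 mL


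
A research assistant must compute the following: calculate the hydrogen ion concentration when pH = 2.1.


[H+] = 10^(-pH) = 10^(-2.1)
= 7.94×10^-3 M

7.94×10^-3 M


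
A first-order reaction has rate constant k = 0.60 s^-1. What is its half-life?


t½ = ln2/k = 0.693147/(0.60 s^-1)
= 1.155 s

1.155 s


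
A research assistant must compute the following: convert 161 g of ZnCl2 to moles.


M(ZnCl2) = 136.28 g/mol
n = mass/M = 161/136.28 = 1.1814 mol

1.1814 mol


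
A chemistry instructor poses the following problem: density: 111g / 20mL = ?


ρ = mass/volume
= 111/20
= 5.55 g/mL

5.55 g/mL


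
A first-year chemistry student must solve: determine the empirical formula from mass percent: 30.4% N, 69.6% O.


Assume 100 g sample. Moles of each element:
  N: 30.4/14.01 = 2.17 mol
  O: 69.6/16.0 = 4.35 mol
Divide by smallest (2.17):
  N: 2.17/2.17 = 1.0
  O: 4.35/2.17 = 2.0
Empirical formula: NO2

NO2


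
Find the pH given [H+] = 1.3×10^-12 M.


pH = -log10([H+]) = -log10(1.3×10^-12)
= 12 - log10(1.3)
= 12 - 0.11
= 11.89

11.89


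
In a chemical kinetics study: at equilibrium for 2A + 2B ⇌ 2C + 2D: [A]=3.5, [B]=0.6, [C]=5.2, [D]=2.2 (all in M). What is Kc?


Kc = [C]^2[D]^2/([A]^2[B]^2)
= (5.2^2 × 2.2^2)/(3.5^2 × 0.6^2)
= 130.8736/4.41
= 29.68

29.68


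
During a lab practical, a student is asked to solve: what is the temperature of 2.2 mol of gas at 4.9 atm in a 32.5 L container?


PV = nRT  (R = 0.08206 L·atm/(mol·K))
T = PV/(nR) = 4.9×32.5/(2.2×0.08206)
= 159.25/0.180532
= 882.12 K

882.12 K


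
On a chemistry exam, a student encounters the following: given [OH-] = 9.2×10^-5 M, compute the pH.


pOH = -log10([OH-]) = -log10(9.2×10^-5)
= 5 - log10(9.2) = 4.04
pH = 14 - pOH = 14 - 4.04 = 9.96

9.96


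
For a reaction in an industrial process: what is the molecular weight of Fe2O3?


M(Fe2O3) = 2×55.85 + 3×16.0
= 111.7 + 48.0
= 159.7 g/mol

159.7 g/mol


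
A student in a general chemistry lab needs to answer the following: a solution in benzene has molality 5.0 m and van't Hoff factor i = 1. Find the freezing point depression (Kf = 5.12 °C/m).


ΔTf = Kf × m × i
= 5.12 × 5.0 × 1
= 25.6 °C

25.6 °C


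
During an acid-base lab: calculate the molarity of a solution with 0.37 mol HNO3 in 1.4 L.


M = n/V = 0.37/1.4 = 0.264 mol/L

0.264 M


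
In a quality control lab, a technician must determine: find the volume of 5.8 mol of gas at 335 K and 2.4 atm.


PV = nRT  (R = 0.08206 L·atm/(mol·K))
V = nRT/P = 5.8×0.08206×335/2.4
= 66.434 L

66.434 L


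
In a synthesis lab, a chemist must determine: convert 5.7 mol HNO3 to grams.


M(HNO3) = 63.02 g/mol
mass = n × M = 5.7 × 63.02 = 359.21 g

359.21 g


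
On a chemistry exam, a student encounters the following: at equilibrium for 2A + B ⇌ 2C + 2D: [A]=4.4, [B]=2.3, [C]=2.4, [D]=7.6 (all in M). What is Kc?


Kc = [C]^2[D]^2/([A]^2[B])
= (2.4^2 × 7.6^2)/(4.4^2 × 2.3^1)
= 332.6976/44.528
= 7.472

7.472


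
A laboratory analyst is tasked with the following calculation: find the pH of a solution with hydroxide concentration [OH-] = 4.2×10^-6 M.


pOH = -log10([OH-]) = -log10(4.2×10^-6)
= 6 - log10(4.2) = 5.38
pH = 14 - pOH = 14 - 5.38 = 8.62

8.62


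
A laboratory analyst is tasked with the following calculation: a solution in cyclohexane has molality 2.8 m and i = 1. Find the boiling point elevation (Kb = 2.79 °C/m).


ΔTb = Kb × m × i
= 2.79 × 2.8 × 1
= 7.812 °C

7.812 °C


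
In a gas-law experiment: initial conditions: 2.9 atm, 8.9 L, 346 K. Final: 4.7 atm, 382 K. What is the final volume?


P1V1/T1 = P2V2/T2
V2 = P1V1T2/(T1P2)
= 2.9×8.9×382/(346×4.7)
= 6.063 L

6.063 L


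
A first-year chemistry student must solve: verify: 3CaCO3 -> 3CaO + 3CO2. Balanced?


Equation: 3CaCO3 -> 3CaO + 3CO2
Check atoms: C: 3=3, Ca: 3=3, O: 9=9
Balanced

Yes, balanced


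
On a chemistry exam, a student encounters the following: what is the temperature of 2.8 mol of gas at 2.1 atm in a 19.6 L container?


PV = nRT  (R = 0.08206 L·atm/(mol·K))
T = PV/(nR) = 2.1×19.6/(2.8×0.08206)
= 41.16/0.229768
= 179.14 K

179.14 K


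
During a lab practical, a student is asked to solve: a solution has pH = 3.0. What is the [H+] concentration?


[H+] = 10^(-pH) = 10^(-3.0)
= 1.0×10^-3 M

1.0×10^-3 M


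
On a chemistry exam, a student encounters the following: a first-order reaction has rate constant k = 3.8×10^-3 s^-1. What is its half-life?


t½ = ln2/k = 0.693147/(3.8×10^-3 s^-1)
= 182.4 s

182.4 s


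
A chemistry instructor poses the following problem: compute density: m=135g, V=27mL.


ρ = mass/volume
= 135/27
= 5.0 g/mL

5.0 g/mL


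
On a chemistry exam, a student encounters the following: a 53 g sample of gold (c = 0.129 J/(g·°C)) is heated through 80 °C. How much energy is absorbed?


q = mcΔT = 53 × 0.129 × 80
= 546.96 J

546.96 J


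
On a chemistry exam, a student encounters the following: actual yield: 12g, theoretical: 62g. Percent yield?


% yield = actual/theoretical × 100
= 12/62 × 100
= 19.35%

19.35%


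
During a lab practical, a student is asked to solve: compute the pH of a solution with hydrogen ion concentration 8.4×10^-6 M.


pH = -log10([H+]) = -log10(8.4×10^-6)
= 6 - log10(8.4)
= 6 - 0.92
= 5.08

5.08


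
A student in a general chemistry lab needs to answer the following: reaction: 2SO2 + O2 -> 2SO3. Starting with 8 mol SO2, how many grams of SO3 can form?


Mole ratio SO3:SO2 = 2:2
n(SO3) = 8 × 2/2 = 8.000 mol
mass = 8.000 × 80.07 = 640.56 g

640.56 g


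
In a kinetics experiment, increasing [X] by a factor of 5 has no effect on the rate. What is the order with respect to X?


rate ∝ [X]^n
rate ∝ [X]^0
Order in X: 0

0


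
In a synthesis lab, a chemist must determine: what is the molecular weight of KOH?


M(KOH) = 1×39.1 + 1×16.0 + 1×1.008
= 39.1 + 16.0 + 1.01
= 56.11 g/mol

56.11 g/mol


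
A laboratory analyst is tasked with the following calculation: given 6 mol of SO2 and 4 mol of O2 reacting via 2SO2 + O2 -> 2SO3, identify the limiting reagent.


Mole ratio available / coefficient:
  SO2: 6/2 = 3.000
  O2: 4/1 = 4.000
Smaller ratio is limiting.

SO2


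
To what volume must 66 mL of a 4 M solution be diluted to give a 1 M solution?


C1V1 = C2V2
4 × 66 = 1 × V2
V2 = 264/1 = 264.0 mL

264.0 mL


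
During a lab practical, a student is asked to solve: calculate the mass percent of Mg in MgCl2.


M(MgCl2) = 1×24.31 + 2×35.45 = 95.21 g/mol
Mass of Mg = 1 × 24.31 = 24.31 g/mol
% Mg = 24.31/95.21 × 100 = 25.53%

25.53%


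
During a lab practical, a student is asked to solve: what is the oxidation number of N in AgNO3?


(+1) + x + 3(-2) = 0, so x = +5
Oxidation number: +5

+5


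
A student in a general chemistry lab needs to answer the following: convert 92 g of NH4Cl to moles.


M(NH4Cl) = 53.49 g/mol
n = mass/M = 92/53.49 = 1.7199 mol

1.7199 mol


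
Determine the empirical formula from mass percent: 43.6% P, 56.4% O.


Assume 100 g sample. Moles of each element:
  P: 43.6/30.97 = 1.408 mol
  O: 56.4/16.0 = 3.525 mol
Divide by smallest (1.408):
  P: 1.408/1.408 = 1.0
  O: 3.525/1.408 = 2.5
Multiply all ratios by 2 to obtain whole numbers.
Empirical formula: P2O5

P2O5


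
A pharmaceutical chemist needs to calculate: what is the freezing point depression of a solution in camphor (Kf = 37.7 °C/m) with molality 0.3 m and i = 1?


ΔTf = Kf × m × i
= 37.7 × 0.3 × 1
= 11.31 °C

11.31 °C


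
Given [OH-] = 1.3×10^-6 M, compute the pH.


pOH = -log10([OH-]) = -log10(1.3×10^-6)
= 6 - log10(1.3) = 5.89
pH = 14 - pOH = 14 - 5.89 = 8.11

8.11


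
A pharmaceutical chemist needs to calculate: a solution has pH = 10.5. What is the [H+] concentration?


[H+] = 10^(-pH) = 10^(-10.5)
= 3.16×10^-11 M

3.16×10^-11 M


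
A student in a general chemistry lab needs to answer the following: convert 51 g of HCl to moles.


M(HCl) = 36.46 g/mol
n = mass/M = 51/36.46 = 1.3988 mol

1.3988 mol


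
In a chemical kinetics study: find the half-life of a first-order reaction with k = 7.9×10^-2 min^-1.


t½ = ln2/k = 0.693147/(7.9×10^-2 min^-1)
= 8.774 min

8.774 min


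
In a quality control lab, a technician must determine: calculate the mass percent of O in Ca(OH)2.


M(Ca(OH)2) = 1×40.08 + 2×16.0 + 2×1.008 = 74.096 g/mol
Mass of O = 2 × 16.0 = 32.00 g/mol
% O = 32.00/74.096 × 100 = 43.19%

43.19%


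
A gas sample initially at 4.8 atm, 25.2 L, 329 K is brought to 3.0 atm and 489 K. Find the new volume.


P1V1/T1 = P2V2/T2
V2 = P1V1T2/(T1P2)
= 4.8×25.2×489/(329×3.0)
= 59.929 L

59.929 L


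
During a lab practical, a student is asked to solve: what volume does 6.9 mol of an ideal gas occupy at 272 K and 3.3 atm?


PV = nRT  (R = 0.08206 L·atm/(mol·K))
V = nRT/P = 6.9×0.08206×272/3.3
= 46.67 L

46.67 L


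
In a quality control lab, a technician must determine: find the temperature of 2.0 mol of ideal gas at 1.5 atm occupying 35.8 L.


PV = nRT  (R = 0.08206 L·atm/(mol·K))
T = PV/(nR) = 1.5×35.8/(2.0×0.08206)
= 53.70/0.164120
= 327.20 K

327.20 K


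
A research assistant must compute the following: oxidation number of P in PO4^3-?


x + 4(-2) = -3, so x = +5
Oxidation number: +5

+5


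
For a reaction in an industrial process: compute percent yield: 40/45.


% yield = actual/theoretical × 100
= 40/45 × 100
= 88.89%

88.89%


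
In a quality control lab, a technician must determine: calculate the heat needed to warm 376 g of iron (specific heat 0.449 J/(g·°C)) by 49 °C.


q = mcΔT = 376 × 0.449 × 49
= 8272.38 J

8272.38 J


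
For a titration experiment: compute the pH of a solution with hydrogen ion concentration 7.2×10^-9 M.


pH = -log10([H+]) = -log10(7.2×10^-9)
= 9 - log10(7.2)
= 9 - 0.86
= 8.14

8.14


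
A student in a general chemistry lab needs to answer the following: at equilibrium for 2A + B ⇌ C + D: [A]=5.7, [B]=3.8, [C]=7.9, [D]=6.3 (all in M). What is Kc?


Kc = [C][D]/([A]^2[B])
= (7.9^1 × 6.3^1)/(5.7^2 × 3.8^1)
= 49.77/123.462
= 0.4031

0.4031


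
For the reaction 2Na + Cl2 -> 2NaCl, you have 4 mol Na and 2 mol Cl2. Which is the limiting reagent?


Mole ratio available / coefficient:
  Na: 4/2 = 2.000
  Cl2: 2/1 = 2.000
Smaller ratio is limiting.

neither (stoichiometric); Na and Cl2 are fully consumed


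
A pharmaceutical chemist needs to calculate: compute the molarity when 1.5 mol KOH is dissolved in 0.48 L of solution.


M = n/V = 1.5/0.48 = 3.125 mol/L

3.125 M


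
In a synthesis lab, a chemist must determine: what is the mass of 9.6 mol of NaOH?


M(NaOH) = 40.0 g/mol
mass = n × M = 9.6 × 40.0 = 384.00 g

384.00 g


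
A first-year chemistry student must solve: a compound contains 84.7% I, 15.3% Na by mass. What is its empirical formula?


Assume 100 g sample. Moles of each element:
  I: 84.7/126.9 = 0.667 mol
  Na: 15.3/22.99 = 0.666 mol
Divide by smallest (0.666):
  I: 0.667/0.666 = 1.0
  Na: 0.666/0.666 = 1.0
Empirical formula: NaI

NaI


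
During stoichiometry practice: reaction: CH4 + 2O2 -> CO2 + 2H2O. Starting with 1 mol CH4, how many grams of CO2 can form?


Mole ratio CO2:CH4 = 1:1
n(CO2) = 1 × 1/1 = 1.000 mol
mass = 1.000 × 44.01 = 44.01 g

44.01 g


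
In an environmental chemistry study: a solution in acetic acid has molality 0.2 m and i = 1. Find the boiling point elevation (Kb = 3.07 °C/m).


ΔTb = Kb × m × i
= 3.07 × 0.2 × 1
= 0.614 °C

0.614 °C


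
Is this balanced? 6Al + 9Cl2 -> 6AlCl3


Equation: 6Al + 9Cl2 -> 6AlCl3
Check atoms: Al: 6=6, Cl: 18=18
Balanced

Yes, balanced


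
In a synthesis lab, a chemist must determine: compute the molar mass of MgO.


M(MgO) = 1×24.31 + 1×16.0
= 24.31 + 16.0
= 40.31 g/mol

40.31 g/mol


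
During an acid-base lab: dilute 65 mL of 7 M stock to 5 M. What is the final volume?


C1V1 = C2V2
7 × 65 = 5 × V2
V2 = 455/5 = 91.0 mL

91.0 mL


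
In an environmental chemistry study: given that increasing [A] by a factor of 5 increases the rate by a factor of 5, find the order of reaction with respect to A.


rate ∝ [A]^n
5^n = 5 → n = 1
Order in A: 1

1


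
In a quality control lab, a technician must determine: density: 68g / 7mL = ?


ρ = mass/volume
= 68/7
= 9.714 g/mL

9.714 g/mL


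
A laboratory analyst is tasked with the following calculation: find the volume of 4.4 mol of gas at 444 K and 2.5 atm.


PV = nRT  (R = 0.08206 L·atm/(mol·K))
V = nRT/P = 4.4×0.08206×444/2.5
= 64.125 L

64.125 L


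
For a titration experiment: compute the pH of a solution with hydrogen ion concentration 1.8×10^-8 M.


pH = -log10([H+]) = -log10(1.8×10^-8)
= 8 - log10(1.8)
= 8 - 0.26
= 7.74

7.74


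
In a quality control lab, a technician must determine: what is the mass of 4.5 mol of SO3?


M(SO3) = 80.07 g/mol
mass = n × M = 4.5 × 80.07 = 360.32 g

360.32 g


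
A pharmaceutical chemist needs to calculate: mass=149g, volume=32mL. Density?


ρ = mass/volume
= 149/32
= 4.656 g/mL

4.656 g/mL


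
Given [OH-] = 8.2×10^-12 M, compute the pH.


pOH = -log10([OH-]) = -log10(8.2×10^-12)
= 12 - log10(8.2) = 11.09
pH = 14 - pOH = 14 - 11.09 = 2.91

2.91


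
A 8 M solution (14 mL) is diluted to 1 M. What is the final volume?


C1V1 = C2V2
8 × 14 = 1 × V2
V2 = 112/1 = 112.0 mL

112.0 mL


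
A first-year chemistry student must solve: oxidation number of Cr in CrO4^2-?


x + 4(-2) = -2, so x = +6
Oxidation number: +6

+6


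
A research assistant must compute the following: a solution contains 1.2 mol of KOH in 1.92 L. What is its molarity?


M = n/V = 1.2/1.92 = 0.625 mol/L

0.625 M


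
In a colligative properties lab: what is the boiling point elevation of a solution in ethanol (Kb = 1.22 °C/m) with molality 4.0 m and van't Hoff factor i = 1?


ΔTb = Kb × m × i
= 1.22 × 4.0 × 1
= 4.88 °C

4.88 °C


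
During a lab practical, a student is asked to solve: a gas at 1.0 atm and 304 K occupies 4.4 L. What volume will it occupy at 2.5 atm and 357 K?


P1V1/T1 = P2V2/T2
V2 = P1V1T2/(T1P2)
= 1.0×4.4×357/(304×2.5)
= 2.067 L

2.067 L


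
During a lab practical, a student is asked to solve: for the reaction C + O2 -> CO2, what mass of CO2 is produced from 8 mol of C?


Mole ratio CO2:C = 1:1
n(CO2) = 8 × 1/1 = 8.000 mol
mass = 8.000 × 44.01 = 352.08 g

352.08 g


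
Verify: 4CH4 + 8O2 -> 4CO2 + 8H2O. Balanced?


Equation: 4CH4 + 8O2 -> 4CO2 + 8H2O
Check atoms: C: 4=4, H: 16=16, O: 16=16
Balanced

Yes, balanced


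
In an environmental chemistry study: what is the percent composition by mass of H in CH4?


M(CH4) = 1×12.01 + 4×1.008 = 16.042 g/mol
Mass of H = 4 × 1.008 = 4.032 g/mol
% H = 4.032/16.042 × 100 = 25.13%

25.13%


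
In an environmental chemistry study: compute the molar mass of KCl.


M(KCl) = 1×39.1 + 1×35.45
= 39.1 + 35.45
= 74.55 g/mol

74.55 g/mol


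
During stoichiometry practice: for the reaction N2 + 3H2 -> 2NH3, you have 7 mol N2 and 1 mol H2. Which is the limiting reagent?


Mole ratio available / coefficient:
  N2: 7/1 = 7.000
  H2: 1/3 = 0.333
Smaller ratio is limiting.

H2


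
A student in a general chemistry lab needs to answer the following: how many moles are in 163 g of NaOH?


M(NaOH) = 40.0 g/mol
n = mass/M = 163/40.0 = 4.075 mol

4.075 mol


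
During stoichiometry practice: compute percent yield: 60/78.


% yield = actual/theoretical × 100
= 60/78 × 100
= 76.92%

76.92%


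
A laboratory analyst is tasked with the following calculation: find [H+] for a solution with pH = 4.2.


[H+] = 10^(-pH) = 10^(-4.2)
= 6.31×10^-5 M

6.31×10^-5 M


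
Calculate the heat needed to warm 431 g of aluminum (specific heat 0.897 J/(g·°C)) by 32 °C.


q = mcΔT = 431 × 0.897 × 32
= 12371.42 J

12371.42 J


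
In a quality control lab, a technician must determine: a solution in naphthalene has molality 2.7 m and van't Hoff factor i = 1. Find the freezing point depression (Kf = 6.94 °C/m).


ΔTf = Kf × m × i
= 6.94 × 2.7 × 1
= 18.738 °C

18.738 °C


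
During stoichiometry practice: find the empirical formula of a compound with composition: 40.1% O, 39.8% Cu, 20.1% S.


Assume 100 g sample. Moles of each element:
  O: 40.1/16.0 = 2.506 mol
  Cu: 39.8/63.55 = 0.626 mol
  S: 20.1/32.07 = 0.627 mol
Divide by smallest (0.626):
  O: 2.506/0.626 = 4.0
  Cu: 0.626/0.626 = 1.0
  S: 0.627/0.626 = 1.0
Empirical formula: CuSO4

CuSO4


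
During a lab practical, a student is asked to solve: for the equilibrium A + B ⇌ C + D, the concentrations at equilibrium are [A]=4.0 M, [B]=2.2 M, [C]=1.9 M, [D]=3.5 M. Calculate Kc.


Kc = [C][D]/([A][B])
= (1.9^1 × 3.5^1)/(4.0^1 × 2.2^1)
= 6.65/8.8
= 0.7557

0.7557


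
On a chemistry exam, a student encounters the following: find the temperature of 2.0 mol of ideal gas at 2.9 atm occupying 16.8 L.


PV = nRT  (R = 0.08206 L·atm/(mol·K))
T = PV/(nR) = 2.9×16.8/(2.0×0.08206)
= 48.72/0.164120
= 296.86 K

296.86 K


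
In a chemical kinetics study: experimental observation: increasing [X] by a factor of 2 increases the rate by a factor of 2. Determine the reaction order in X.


rate ∝ [X]^n
2^n = 2 → n = 1
Order in X: 1

1


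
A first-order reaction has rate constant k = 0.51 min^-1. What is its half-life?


t½ = ln2/k = 0.693147/(0.51 min^-1)
= 1.359 min

1.359 min


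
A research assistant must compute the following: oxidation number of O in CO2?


O is usually -2
Oxidation number: -2

-2


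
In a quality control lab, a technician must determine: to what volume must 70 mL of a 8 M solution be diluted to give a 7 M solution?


C1V1 = C2V2
8 × 70 = 7 × V2
V2 = 560/7 = 80.0 mL

80.0 mL


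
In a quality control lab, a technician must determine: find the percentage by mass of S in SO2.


M(SO2) = 1×32.07 + 2×16.0 = 64.07 g/mol
Mass of S = 1 × 32.07 = 32.07 g/mol
% S = 32.07/64.07 × 100 = 50.05%

50.05%


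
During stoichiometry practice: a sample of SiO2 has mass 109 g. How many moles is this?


M(SiO2) = 60.09 g/mol
n = mass/M = 109/60.09 = 1.8139 mol

1.8139 mol


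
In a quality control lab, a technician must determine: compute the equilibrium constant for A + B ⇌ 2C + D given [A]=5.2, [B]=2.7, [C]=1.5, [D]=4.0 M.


Kc = [C]^2[D]/([A][B])
= (1.5^2 × 4.0^1)/(5.2^1 × 2.7^1)
= 9/14.04
= 0.6410

0.6410


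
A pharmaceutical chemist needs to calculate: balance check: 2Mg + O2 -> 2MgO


Equation: 2Mg + O2 -> 2MgO
Check atoms: Mg: 2=2, O: 2=2
Balanced

Yes, balanced


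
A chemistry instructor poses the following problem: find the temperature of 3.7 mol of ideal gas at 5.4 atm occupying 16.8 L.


PV = nRT  (R = 0.08206 L·atm/(mol·K))
T = PV/(nR) = 5.4×16.8/(3.7×0.08206)
= 90.72/0.303622
= 298.79 K

298.79 K


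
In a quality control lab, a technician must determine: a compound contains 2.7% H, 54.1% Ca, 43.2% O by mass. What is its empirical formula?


Assume 100 g sample. Moles of each element:
  H: 2.7/1.008 = 2.679 mol
  Ca: 54.1/40.08 = 1.35 mol
  O: 43.2/16.0 = 2.7 mol
Divide by smallest (1.35):
  H: 2.679/1.35 = 1.98
  Ca: 1.35/1.35 = 1.0
  O: 2.7/1.35 = 2.0
Empirical formula: CaO2H2

CaO2H2


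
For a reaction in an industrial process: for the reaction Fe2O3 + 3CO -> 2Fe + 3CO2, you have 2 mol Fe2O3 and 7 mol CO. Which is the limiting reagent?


Mole ratio available / coefficient:
  Fe2O3: 2/1 = 2.000
  CO: 7/3 = 2.333
Smaller ratio is limiting.

Fe2O3


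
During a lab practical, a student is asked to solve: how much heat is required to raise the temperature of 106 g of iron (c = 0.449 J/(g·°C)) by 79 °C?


q = mcΔT = 106 × 0.449 × 79
= 3759.93 J

3759.93 J


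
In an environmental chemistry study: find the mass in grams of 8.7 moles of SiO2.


M(SiO2) = 60.09 g/mol
mass = n × M = 8.7 × 60.09 = 522.78 g

522.78 g


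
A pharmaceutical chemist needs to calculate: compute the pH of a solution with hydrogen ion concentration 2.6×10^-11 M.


pH = -log10([H+]) = -log10(2.6×10^-11)
= 11 - log10(2.6)
= 11 - 0.41
= 10.59

10.59


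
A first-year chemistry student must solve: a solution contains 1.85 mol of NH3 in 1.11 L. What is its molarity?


M = n/V = 1.85/1.11 = 1.667 mol/L

1.667 M


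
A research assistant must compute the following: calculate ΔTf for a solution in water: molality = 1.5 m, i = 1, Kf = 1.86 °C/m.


ΔTf = Kf × m × i
= 1.86 × 1.5 × 1
= 2.79 °C

2.79 °C


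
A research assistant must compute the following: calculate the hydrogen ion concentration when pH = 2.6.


[H+] = 10^(-pH) = 10^(-2.6)
= 2.51×10^-3 M

2.51×10^-3 M


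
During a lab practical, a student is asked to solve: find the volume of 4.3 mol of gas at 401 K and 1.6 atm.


PV = nRT  (R = 0.08206 L·atm/(mol·K))
V = nRT/P = 4.3×0.08206×401/1.6
= 88.435 L

88.435 L


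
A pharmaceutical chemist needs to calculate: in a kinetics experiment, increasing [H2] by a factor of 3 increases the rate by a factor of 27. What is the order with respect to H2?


rate ∝ [H2]^n
3^n = 27 → n = 3
Order in H2: 3

3


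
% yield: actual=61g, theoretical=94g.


% yield = actual/theoretical × 100
= 61/94 × 100
= 64.89%

64.89%


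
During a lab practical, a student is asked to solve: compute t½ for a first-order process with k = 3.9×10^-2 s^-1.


t½ = ln2/k = 0.693147/(3.9×10^-2 s^-1)
= 17.77 s

17.77 s


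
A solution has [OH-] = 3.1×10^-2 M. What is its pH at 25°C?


pOH = -log10([OH-]) = -log10(3.1×10^-2)
= 2 - log10(3.1) = 1.51
pH = 14 - pOH = 14 - 1.51 = 12.49

12.49


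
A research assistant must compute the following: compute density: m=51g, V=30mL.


ρ = mass/volume
= 51/30
= 1.7 g/mL

1.7 g/mL


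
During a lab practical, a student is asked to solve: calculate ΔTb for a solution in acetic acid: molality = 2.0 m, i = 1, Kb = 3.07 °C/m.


ΔTb = Kb × m × i
= 3.07 × 2.0 × 1
= 6.14 °C

6.14 °C


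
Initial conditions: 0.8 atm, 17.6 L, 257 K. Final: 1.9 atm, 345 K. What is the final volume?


P1V1/T1 = P2V2/T2
V2 = P1V1T2/(T1P2)
= 0.8×17.6×345/(257×1.9)
= 9.948 L

9.948 L


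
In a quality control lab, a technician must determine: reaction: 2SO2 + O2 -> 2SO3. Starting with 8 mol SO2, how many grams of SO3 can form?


Mole ratio SO3:SO2 = 2:2
n(SO3) = 8 × 2/2 = 8.000 mol
mass = 8.000 × 80.07 = 640.56 g

640.56 g


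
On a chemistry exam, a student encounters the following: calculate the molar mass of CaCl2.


M(CaCl2) = 1×40.08 + 2×35.45
= 40.08 + 70.9
= 110.98 g/mol

110.98 g/mol


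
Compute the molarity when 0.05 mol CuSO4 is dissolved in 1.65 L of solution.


M = n/V = 0.05/1.65 = 0.030 mol/L

0.030 M


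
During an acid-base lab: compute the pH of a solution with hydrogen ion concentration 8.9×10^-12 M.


pH = -log10([H+]) = -log10(8.9×10^-12)
= 12 - log10(8.9)
= 12 - 0.95
= 11.05

11.05


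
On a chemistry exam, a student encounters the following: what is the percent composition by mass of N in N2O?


M(N2O) = 2×14.01 + 1×16.0 = 44.02 g/mol
Mass of N = 2 × 14.01 = 28.02 g/mol
% N = 28.02/44.02 × 100 = 63.65%

63.65%


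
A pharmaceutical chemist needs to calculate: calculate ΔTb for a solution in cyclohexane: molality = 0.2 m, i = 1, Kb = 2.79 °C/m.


ΔTb = Kb × m × i
= 2.79 × 0.2 × 1
= 0.558 °C

0.558 °C


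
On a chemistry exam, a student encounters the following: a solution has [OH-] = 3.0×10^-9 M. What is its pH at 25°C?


pOH = -log10([OH-]) = -log10(3.0×10^-9)
= 9 - log10(3.0) = 8.52
pH = 14 - pOH = 14 - 8.52 = 5.48

5.48


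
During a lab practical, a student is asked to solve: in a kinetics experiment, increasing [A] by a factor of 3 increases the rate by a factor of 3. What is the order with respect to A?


rate ∝ [A]^n
3^n = 3 → n = 1
Order in A: 1

1


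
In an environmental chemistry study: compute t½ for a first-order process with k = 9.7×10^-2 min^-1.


t½ = ln2/k = 0.693147/(9.7×10^-2 min^-1)
= 7.146 min

7.146 min


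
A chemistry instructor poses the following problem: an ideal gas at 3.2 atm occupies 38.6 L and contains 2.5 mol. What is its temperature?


PV = nRT  (R = 0.08206 L·atm/(mol·K))
T = PV/(nR) = 3.2×38.6/(2.5×0.08206)
= 123.52/0.205150
= 602.10 K

602.10 K


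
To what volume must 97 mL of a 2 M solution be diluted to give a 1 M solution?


C1V1 = C2V2
2 × 97 = 1 × V2
V2 = 194/1 = 194.0 mL

194.0 mL


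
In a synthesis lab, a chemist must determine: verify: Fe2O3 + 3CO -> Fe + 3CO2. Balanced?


Equation: Fe2O3 + 3CO -> Fe + 3CO2
Check atoms: C: 3=3, Fe: 2≠1, O: 6=6
Not balanced

No, not balanced


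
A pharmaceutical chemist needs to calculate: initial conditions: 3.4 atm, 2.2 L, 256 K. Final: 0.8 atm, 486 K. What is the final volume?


P1V1/T1 = P2V2/T2
V2 = P1V1T2/(T1P2)
= 3.4×2.2×486/(256×0.8)
= 17.75 L

17.75 L


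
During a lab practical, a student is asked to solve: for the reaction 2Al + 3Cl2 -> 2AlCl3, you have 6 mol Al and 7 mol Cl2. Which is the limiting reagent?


Mole ratio available / coefficient:
  Al: 6/2 = 3.000
  Cl2: 7/3 = 2.333
Smaller ratio is limiting.

Cl2


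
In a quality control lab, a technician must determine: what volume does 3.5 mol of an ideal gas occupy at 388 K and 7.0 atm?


PV = nRT  (R = 0.08206 L·atm/(mol·K))
V = nRT/P = 3.5×0.08206×388/7.0
= 15.92 L

15.92 L


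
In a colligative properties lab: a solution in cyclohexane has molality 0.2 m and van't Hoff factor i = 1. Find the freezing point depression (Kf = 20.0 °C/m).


ΔTf = Kf × m × i
= 20.0 × 0.2 × 1
= 4.0 °C

4.0 °C
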